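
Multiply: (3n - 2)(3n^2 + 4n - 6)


Distribute each term of the first polynomial:
  (3n)(3n^2 + 4n - 6) = 9n^3 + 12n^2 - 18n
  (-2)(3n^2 + 4n - 6) = -6n^2 - 8n + 12
Sum: 9n^3 + 6n^2 - 26n + 12


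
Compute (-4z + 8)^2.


Expand (-4z + 8)^2 by repeated multiplication:
= 16z^2 - 64z + 64


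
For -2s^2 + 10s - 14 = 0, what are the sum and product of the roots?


For as^2+bs+c=0: sum = -b/a, product = c/a.
a=-2, b=10, c=-14
Sum = -(10)/-2 = 5
Product = (-14)/-2 = 7


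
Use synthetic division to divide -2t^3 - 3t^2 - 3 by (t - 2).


Synthetic division with c = 2. Coefficients: -2, -3, 0, -3
Bring down -2.
  -2 * 2 = -4; -4 - 3 = -7
  -7 * 2 = -14; -14 + 0 = -14
  -14 * 2 = -28; -28 - 3 = -31
Quotient: -2t^2 - 7t - 14, Remainder: -31


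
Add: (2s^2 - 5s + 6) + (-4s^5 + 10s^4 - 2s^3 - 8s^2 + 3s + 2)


Align terms by degree and add:
  2s^2 - 5s + 6
  -4s^5 + 10s^4 - 2s^3 - 8s^2 + 3s + 2
= -4s^5 + 10s^4 - 2s^3 - 6s^2 - 2s + 8


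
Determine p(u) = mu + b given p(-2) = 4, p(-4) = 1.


p(u) = mu + b. Using p(-2)=4, p(-4)=1:
m = (4 - 1)/(-2 + 4) = 3/2 = 3/2
b = 4 - m*(-2) = 4 + 3 = 7
p(u) = (3/2)u + 7


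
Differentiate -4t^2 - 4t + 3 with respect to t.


Apply the power rule term by term:
  d/dt(-4t^2) = -8t
  d/dt(-4t) = -4
  d/dt(3) = 0
p'(t) = -8t - 4


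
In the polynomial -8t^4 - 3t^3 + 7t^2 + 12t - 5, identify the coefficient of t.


Read off the coefficient of t: 12


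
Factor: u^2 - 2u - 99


Roots satisfy r1 + r2 = -b/a = 2 and r1*r2 = c/a = -99.
So r1 = 11, r2 = -9.
u^2 - 2u - 99 = (u - r1)(u - r2) = (u - 11)(u + 9)


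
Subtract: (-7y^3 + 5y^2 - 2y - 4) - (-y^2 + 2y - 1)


Distribute the minus sign:
  (-7y^3 + 5y^2 - 2y - 4)
- (-y^2 + 2y - 1)
Negate second polynomial: y^2 - 2y + 1
Add: -7y^3 + 6y^2 - 4y - 3


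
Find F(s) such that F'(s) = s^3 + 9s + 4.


Reverse power rule on each term:
  ∫ s^3 ds = (1/4)s^4
  ∫ 9s ds = (9/2)s^2
  ∫ 4 ds = 4s
F(s) = (1/4)s^4 + (9/2)s^2 + 4s + C


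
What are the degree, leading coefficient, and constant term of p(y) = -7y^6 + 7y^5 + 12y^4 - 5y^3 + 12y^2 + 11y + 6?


Highest power of y is 6, with coefficient -7. Constant term is 6.
Degree = 6, leading coefficient = -7, constant term = 6


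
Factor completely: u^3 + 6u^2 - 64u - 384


Try integer roots (divisors of -384). u=8: p(8)=0.
Divide out (u - 8): quotient is u^2 + 14u + 48.
Factor the quadratic: (u + 6)(u + 8)
Result: (u - 8)(u + 6)(u + 8)


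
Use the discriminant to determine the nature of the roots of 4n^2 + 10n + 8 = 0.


D = b^2 - 4ac = (10)^2 - 4(4)(8) = 100 - 128 = -28
Since D < 0: two complex conjugate roots (no real roots)


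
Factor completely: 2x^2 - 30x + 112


Roots satisfy r1 + r2 = -b/a = 15 and r1*r2 = c/a = 56.
So r1 = 7, r2 = 8.
2x^2 - 30x + 112 = 2(x - r1)(x - r2) = 2(x - 7)(x - 8)


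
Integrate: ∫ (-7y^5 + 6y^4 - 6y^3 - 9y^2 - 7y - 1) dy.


Reverse power rule on each term:
  ∫ -7y^5 dy = -(7/6)y^6
  ∫ 6y^4 dy = (6/5)y^5
  ∫ -6y^3 dy = -(3/2)y^4
  ∫ -9y^2 dy = -3y^3
  ∫ -7y dy = -(7/2)y^2
  ∫ -1 dy = -y
F(y) = -(7/6)y^6 + (6/5)y^5 - (3/2)y^4 - 3y^3 - (7/2)y^2 - y + C


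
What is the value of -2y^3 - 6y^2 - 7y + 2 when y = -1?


Using direct substitution:
  -2 * (-1)^3 = 2
  -6 * (-1)^2 = -6
  -7 * (-1)^1 = 7
  constant: 2
Sum = 2 - 6 + 7 + 2 = 5


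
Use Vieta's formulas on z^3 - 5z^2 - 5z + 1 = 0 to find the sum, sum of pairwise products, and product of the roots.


Monic cubic z^3+bz^2+cz+d=0: sum=-b, pairwise sum=c, product=-d.
b=-5, c=-5, d=1
r1+r2+r3 = 5
r1r2+r1r3+r2r3 = -5
r1r2r3 = -1


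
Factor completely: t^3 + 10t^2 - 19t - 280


Try integer roots (divisors of -280). t=5: p(5)=0.
Divide out (t - 5): quotient is t^2 + 15t + 56.
Factor the quadratic: (t + 8)(t + 7)
Result: (t - 5)(t + 8)(t + 7)


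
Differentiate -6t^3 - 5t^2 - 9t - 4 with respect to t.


Apply the power rule term by term:
  d/dt(-6t^3) = -18t^2
  d/dt(-5t^2) = -10t
  d/dt(-9t) = -9
  d/dt(-4) = 0
p'(t) = -18t^2 - 10t - 9


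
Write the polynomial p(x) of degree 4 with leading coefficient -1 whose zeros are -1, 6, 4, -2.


p(x) = -(x + 1)(x - 6)(x - 4)(x + 2)
Expand: -x^4 + 7x^3 + 4x^2 - 52x - 48


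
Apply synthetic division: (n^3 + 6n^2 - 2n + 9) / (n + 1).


Synthetic division with c = -1. Coefficients: 1, 6, -2, 9
Bring down 1.
  1 * -1 = -1; -1 + 6 = 5
  5 * -1 = -5; -5 - 2 = -7
  -7 * -1 = 7; 7 + 9 = 16
Quotient: n^2 + 5n - 7, Remainder: 16


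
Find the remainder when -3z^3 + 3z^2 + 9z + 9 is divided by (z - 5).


By the Remainder Theorem, the remainder equals p(5):
  -3*(5)^3 = -375
  3*(5)^2 = 75
  9*(5)^1 = 45
  constant: 9
Sum: -375 + 75 + 45 + 9 = -246


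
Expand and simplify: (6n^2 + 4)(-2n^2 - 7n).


Distribute each term of the first polynomial:
  (6n^2)(-2n^2 - 7n) = -12n^4 - 42n^3
  (4)(-2n^2 - 7n) = -8n^2 - 28n
Sum: -12n^4 - 42n^3 - 8n^2 - 28n


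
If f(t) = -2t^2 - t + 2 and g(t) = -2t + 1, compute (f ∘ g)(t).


Substitute g(t) into f:
f(g(t)) = -2*(-2t + 1)^2 + (-1)*(-2t + 1) + 2
(-2t + 1)^2 = 4t^2 - 4t + 1
Expand and combine: -8t^2 + 10t - 1


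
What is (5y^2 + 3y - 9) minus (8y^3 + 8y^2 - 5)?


Distribute the minus sign:
  (5y^2 + 3y - 9)
- (8y^3 + 8y^2 - 5)
Negate second polynomial: -8y^3 - 8y^2 + 5
Add: -8y^3 - 3y^2 + 3y - 4


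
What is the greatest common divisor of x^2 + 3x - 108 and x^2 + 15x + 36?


Factor each:
  x^2 + 3x - 108 = (x + 12)(x - 9)
  x^2 + 15x + 36 = (x + 12)(x + 3)
Common monic factor: x + 12


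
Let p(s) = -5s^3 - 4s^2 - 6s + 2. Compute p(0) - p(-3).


p(0) = 2
p(-3) = 119
p(0) - p(-3) = 2 - 119 = -117


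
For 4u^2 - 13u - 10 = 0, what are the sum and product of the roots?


For au^2+bu+c=0: sum = -b/a, product = c/a.
a=4, b=-13, c=-10
Sum = -(-13)/4 = 13/4
Product = (-10)/4 = -5/2


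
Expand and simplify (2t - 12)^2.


Expand (2t - 12)^2 by repeated multiplication:
= 4t^2 - 48t + 144


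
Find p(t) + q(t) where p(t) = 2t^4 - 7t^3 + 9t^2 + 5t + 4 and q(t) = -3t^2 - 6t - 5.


Align terms by degree and add:
  2t^4 - 7t^3 + 9t^2 + 5t + 4
  -3t^2 - 6t - 5
= 2t^4 - 7t^3 + 6t^2 - t - 1


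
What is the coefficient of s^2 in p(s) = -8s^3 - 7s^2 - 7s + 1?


Read off the coefficient of s^2: -7


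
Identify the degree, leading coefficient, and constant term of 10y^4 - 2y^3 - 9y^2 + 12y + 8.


Highest power of y is 4, with coefficient 10. Constant term is 8.
Degree = 4, leading coefficient = 10, constant term = 8


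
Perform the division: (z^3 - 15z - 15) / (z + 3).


(z^3 - 15z - 15) / (z + 3)
Step 1: z^2 * (z + 3) = z^3 + 3z^2; subtract.
Step 2: -3z * (z + 3) = -3z^2 - 9z; subtract.
Step 3: -6 * (z + 3) = -6z - 18; subtract.
Quotient: z^2 - 3z - 6, Remainder: 3


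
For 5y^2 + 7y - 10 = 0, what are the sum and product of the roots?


For ay^2+by+c=0: sum = -b/a, product = c/a.
a=5, b=7, c=-10
Sum = -(7)/5 = -7/5
Product = (-10)/5 = -2


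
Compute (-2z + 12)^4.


Expand (-2z + 12)^4 by repeated multiplication:
  (-2z + 12)^2 = 4z^2 - 48z + 144
  (-2z + 12)^3 = -8z^3 + 144z^2 - 864z + 1728
= 16z^4 - 384z^3 + 3456z^2 - 13824z + 20736


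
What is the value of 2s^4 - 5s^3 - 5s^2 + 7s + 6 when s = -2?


Using direct substitution:
  2 * (-2)^4 = 32
  -5 * (-2)^3 = 40
  -5 * (-2)^2 = -20
  7 * (-2)^1 = -14
  constant: 6
Sum = 32 + 40 - 20 - 14 + 6 = 44


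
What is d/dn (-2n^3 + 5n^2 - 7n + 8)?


Apply the power rule term by term:
  d/dn(-2n^3) = -6n^2
  d/dn(5n^2) = 10n
  d/dn(-7n) = -7
  d/dn(8) = 0
p'(n) = -6n^2 + 10n - 7


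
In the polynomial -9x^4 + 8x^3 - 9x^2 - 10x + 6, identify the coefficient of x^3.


Read off the coefficient of x^3: 8


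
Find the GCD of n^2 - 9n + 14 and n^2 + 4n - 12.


Factor each:
  n^2 - 9n + 14 = (n - 2)(n - 7)
  n^2 + 4n - 12 = (n - 2)(n + 6)
Common monic factor: n - 2


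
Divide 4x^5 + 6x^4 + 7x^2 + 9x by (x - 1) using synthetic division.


Synthetic division with c = 1. Coefficients: 4, 6, 0, 7, 9, 0
Bring down 4.
  4 * 1 = 4; 4 + 6 = 10
  10 * 1 = 10; 10 + 0 = 10
  10 * 1 = 10; 10 + 7 = 17
  17 * 1 = 17; 17 + 9 = 26
  26 * 1 = 26; 26 + 0 = 26
Quotient: 4x^4 + 10x^3 + 10x^2 + 17x + 26, Remainder: 26


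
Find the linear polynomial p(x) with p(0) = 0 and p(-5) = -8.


p(x) = mx + b. Using p(0)=0, p(-5)=-8:
m = (0 + 8)/(0 + 5) = 8/5 = 8/5
b = 0 - m*(0) = 0 = 0
p(x) = (8/5)x


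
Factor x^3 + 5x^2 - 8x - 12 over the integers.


Try integer roots (divisors of -12). x=-1: p(-1)=0.
Divide out (x + 1): quotient is x^2 + 4x - 12.
Factor the quadratic: (x + 6)(x - 2)
Result: (x + 1)(x + 6)(x - 2)


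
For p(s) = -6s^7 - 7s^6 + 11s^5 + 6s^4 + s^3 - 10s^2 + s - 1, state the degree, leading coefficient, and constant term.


Highest power of s is 7, with coefficient -6. Constant term is -1.
Degree = 7, leading coefficient = -6, constant term = -1


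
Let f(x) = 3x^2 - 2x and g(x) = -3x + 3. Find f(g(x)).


Substitute g(x) into f:
f(g(x)) = 3*(-3x + 3)^2 + (-2)*(-3x + 3)
(-3x + 3)^2 = 9x^2 - 18x + 9
Expand and combine: 27x^2 - 48x + 21


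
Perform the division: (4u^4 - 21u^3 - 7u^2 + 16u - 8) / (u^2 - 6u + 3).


(4u^4 - 21u^3 - 7u^2 + 16u - 8) / (u^2 - 6u + 3)
Step 1: 4u^2 * (u^2 - 6u + 3) = 4u^4 - 24u^3 + 12u^2; subtract.
Step 2: 3u * (u^2 - 6u + 3) = 3u^3 - 18u^2 + 9u; subtract.
Step 3: -1 * (u^2 - 6u + 3) = -u^2 + 6u - 3; subtract.
Quotient: 4u^2 + 3u - 1, Remainder: u - 5


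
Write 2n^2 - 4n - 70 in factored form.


Roots satisfy r1 + r2 = -b/a = 2 and r1*r2 = c/a = -35.
So r1 = -5, r2 = 7.
2n^2 - 4n - 70 = 2(n - r1)(n - r2) = 2(n + 5)(n - 7)


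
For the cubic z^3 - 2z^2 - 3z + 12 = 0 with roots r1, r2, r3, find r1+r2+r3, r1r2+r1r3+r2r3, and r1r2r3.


Monic cubic z^3+bz^2+cz+d=0: sum=-b, pairwise sum=c, product=-d.
b=-2, c=-3, d=12
r1+r2+r3 = 2
r1r2+r1r3+r2r3 = -3
r1r2r3 = -12


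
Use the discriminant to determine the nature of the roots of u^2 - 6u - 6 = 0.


D = b^2 - 4ac = (-6)^2 - 4(1)(-6) = 36 + 24 = 60
Since D > 0: two distinct irrational roots


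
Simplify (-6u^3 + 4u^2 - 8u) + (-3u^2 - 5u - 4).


Align terms by degree and add:
  -6u^3 + 4u^2 - 8u
  -3u^2 - 5u - 4
= -6u^3 + u^2 - 13u - 4


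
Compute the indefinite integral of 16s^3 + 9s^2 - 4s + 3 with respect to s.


Reverse power rule on each term:
  ∫ 16s^3 ds = 4s^4
  ∫ 9s^2 ds = 3s^3
  ∫ -4s ds = -2s^2
  ∫ 3 ds = 3s
F(s) = 4s^4 + 3s^3 - 2s^2 + 3s + C


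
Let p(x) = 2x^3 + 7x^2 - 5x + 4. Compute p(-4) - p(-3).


p(-4) = 8
p(-3) = 28
p(-4) - p(-3) = 8 - 28 = -20


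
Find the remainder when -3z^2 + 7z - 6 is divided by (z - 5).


By the Remainder Theorem, the remainder equals p(5):
  -3*(5)^2 = -75
  7*(5)^1 = 35
  constant: -6
Sum: -75 + 35 - 6 = -46


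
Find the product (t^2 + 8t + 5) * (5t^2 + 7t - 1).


Distribute each term of the first polynomial:
  (t^2)(5t^2 + 7t - 1) = 5t^4 + 7t^3 - t^2
  (8t)(5t^2 + 7t - 1) = 40t^3 + 56t^2 - 8t
  (5)(5t^2 + 7t - 1) = 25t^2 + 35t - 5
Sum: 5t^4 + 47t^3 + 80t^2 + 27t - 5


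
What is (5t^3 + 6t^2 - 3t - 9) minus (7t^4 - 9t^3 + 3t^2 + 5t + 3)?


Distribute the minus sign:
  (5t^3 + 6t^2 - 3t - 9)
- (7t^4 - 9t^3 + 3t^2 + 5t + 3)
Negate second polynomial: -7t^4 + 9t^3 - 3t^2 - 5t - 3
Add: -7t^4 + 14t^3 + 3t^2 - 8t - 12


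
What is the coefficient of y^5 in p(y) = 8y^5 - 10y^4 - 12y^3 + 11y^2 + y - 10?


Read off the coefficient of y^5: 8


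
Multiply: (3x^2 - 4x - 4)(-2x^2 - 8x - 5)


Distribute each term of the first polynomial:
  (3x^2)(-2x^2 - 8x - 5) = -6x^4 - 24x^3 - 15x^2
  (-4x)(-2x^2 - 8x - 5) = 8x^3 + 32x^2 + 20x
  (-4)(-2x^2 - 8x - 5) = 8x^2 + 32x + 20
Sum: -6x^4 - 16x^3 + 25x^2 + 52x + 20


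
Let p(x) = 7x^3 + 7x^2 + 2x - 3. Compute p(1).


Using direct substitution:
  7 * (1)^3 = 7
  7 * (1)^2 = 7
  2 * (1)^1 = 2
  constant: -3
Sum = 7 + 7 + 2 - 3 = 13


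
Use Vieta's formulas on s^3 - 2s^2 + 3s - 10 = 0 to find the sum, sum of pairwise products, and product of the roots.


Monic cubic s^3+bs^2+cs+d=0: sum=-b, pairwise sum=c, product=-d.
b=-2, c=3, d=-10
r1+r2+r3 = 2
r1r2+r1r3+r2r3 = 3
r1r2r3 = 10


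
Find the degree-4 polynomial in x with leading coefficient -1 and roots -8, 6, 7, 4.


p(x) = -(x + 8)(x - 6)(x - 7)(x - 4)
Expand: -x^4 + 9x^3 + 42x^2 - 584x + 1344


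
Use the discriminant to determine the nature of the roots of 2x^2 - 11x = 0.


D = b^2 - 4ac = (-11)^2 - 4(2)(0) = 121 = 121
Since D > 0: two distinct rational roots


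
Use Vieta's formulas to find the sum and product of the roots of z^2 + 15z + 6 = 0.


For az^2+bz+c=0: sum = -b/a, product = c/a.
a=1, b=15, c=6
Sum = -(15)/1 = -15
Product = (6)/1 = 6


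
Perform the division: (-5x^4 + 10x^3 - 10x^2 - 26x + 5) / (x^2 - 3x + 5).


(-5x^4 + 10x^3 - 10x^2 - 26x + 5) / (x^2 - 3x + 5)
Step 1: -5x^2 * (x^2 - 3x + 5) = -5x^4 + 15x^3 - 25x^2; subtract.
Step 2: -5x * (x^2 - 3x + 5) = -5x^3 + 15x^2 - 25x; subtract.
Step 3: 0 * (x^2 - 3x + 5) = 0; subtract.
Quotient: -5x^2 - 5x, Remainder: -x + 5


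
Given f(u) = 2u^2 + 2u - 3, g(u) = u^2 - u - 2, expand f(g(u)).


Substitute g(u) into f:
f(g(u)) = 2*(u^2 - u - 2)^2 + 2*(u^2 - u - 2) + (-3)
(u^2 - u - 2)^2 = u^4 - 2u^3 - 3u^2 + 4u + 4
Expand and combine: 2u^4 - 4u^3 - 4u^2 + 6u + 1


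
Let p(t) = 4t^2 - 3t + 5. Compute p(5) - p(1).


p(5) = 90
p(1) = 6
p(5) - p(1) = 90 - 6 = 84


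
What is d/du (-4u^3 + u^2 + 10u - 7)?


Apply the power rule term by term:
  d/du(-4u^3) = -12u^2
  d/du(u^2) = 2u
  d/du(10u) = 10
  d/du(-7) = 0
p'(u) = -12u^2 + 2u + 10


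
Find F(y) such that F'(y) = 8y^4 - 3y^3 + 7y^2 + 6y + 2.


Reverse power rule on each term:
  ∫ 8y^4 dy = (8/5)y^5
  ∫ -3y^3 dy = -(3/4)y^4
  ∫ 7y^2 dy = (7/3)y^3
  ∫ 6y dy = 3y^2
  ∫ 2 dy = 2y
F(y) = (8/5)y^5 - (3/4)y^4 + (7/3)y^3 + 3y^2 + 2y + C


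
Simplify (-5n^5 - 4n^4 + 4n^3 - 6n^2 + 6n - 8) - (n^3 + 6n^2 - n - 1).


Distribute the minus sign:
  (-5n^5 - 4n^4 + 4n^3 - 6n^2 + 6n - 8)
- (n^3 + 6n^2 - n - 1)
Negate second polynomial: -n^3 - 6n^2 + n + 1
Add: -5n^5 - 4n^4 + 3n^3 - 12n^2 + 7n - 7


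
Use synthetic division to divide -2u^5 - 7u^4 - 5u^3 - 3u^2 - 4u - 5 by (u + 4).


Synthetic division with c = -4. Coefficients: -2, -7, -5, -3, -4, -5
Bring down -2.
  -2 * -4 = 8; 8 - 7 = 1
  1 * -4 = -4; -4 - 5 = -9
  -9 * -4 = 36; 36 - 3 = 33
  33 * -4 = -132; -132 - 4 = -136
  -136 * -4 = 544; 544 - 5 = 539
Quotient: -2u^4 + u^3 - 9u^2 + 33u - 136, Remainder: 539


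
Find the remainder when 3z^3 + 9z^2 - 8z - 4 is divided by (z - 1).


By the Remainder Theorem, the remainder equals p(1):
  3*(1)^3 = 3
  9*(1)^2 = 9
  -8*(1)^1 = -8
  constant: -4
Sum: 3 + 9 - 8 - 4 = 0


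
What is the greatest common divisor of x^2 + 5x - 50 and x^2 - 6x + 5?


Factor each:
  x^2 + 5x - 50 = (x - 5)(x + 10)
  x^2 - 6x + 5 = (x - 5)(x - 1)
Common monic factor: x - 5


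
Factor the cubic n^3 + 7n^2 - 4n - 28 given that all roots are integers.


Try integer roots (divisors of -28). n=2: p(2)=0.
Divide out (n - 2): quotient is n^2 + 9n + 14.
Factor the quadratic: (n + 2)(n + 7)
Result: (n - 2)(n + 2)(n + 7)


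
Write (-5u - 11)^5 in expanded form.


Expand (-5u - 11)^5 by repeated multiplication:
  (-5u - 11)^2 = 25u^2 + 110u + 121
  (-5u - 11)^3 = -125u^3 - 825u^2 - 1815u - 1331
  (-5u - 11)^4 = 625u^4 + 5500u^3 + 18150u^2 + 26620u + 14641
= -3125u^5 - 34375u^4 - 151250u^3 - 332750u^2 - 366025u - 161051


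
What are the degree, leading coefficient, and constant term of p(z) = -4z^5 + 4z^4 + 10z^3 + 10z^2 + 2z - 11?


Highest power of z is 5, with coefficient -4. Constant term is -11.
Degree = 5, leading coefficient = -4, constant term = -11


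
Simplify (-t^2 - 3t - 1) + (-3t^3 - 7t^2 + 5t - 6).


Align terms by degree and add:
  -t^2 - 3t - 1
  -3t^3 - 7t^2 + 5t - 6
= -3t^3 - 8t^2 + 2t - 7


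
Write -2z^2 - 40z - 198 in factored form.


Roots satisfy r1 + r2 = -b/a = -20 and r1*r2 = c/a = 99.
So r1 = -9, r2 = -11.
-2z^2 - 40z - 198 = -2(z - r1)(z - r2) = -2(z + 9)(z + 11)


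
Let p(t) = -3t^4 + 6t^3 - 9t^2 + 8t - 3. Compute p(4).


Using direct substitution:
  -3 * (4)^4 = -768
  6 * (4)^3 = 384
  -9 * (4)^2 = -144
  8 * (4)^1 = 32
  constant: -3
Sum = -768 + 384 - 144 + 32 - 3 = -499


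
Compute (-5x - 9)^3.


Expand (-5x - 9)^3 by repeated multiplication:
  (-5x - 9)^2 = 25x^2 + 90x + 81
= -125x^3 - 675x^2 - 1215x - 729


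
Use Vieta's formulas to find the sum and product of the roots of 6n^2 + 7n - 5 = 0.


For an^2+bn+c=0: sum = -b/a, product = c/a.
a=6, b=7, c=-5
Sum = -(7)/6 = -7/6
Product = (-5)/6 = -5/6


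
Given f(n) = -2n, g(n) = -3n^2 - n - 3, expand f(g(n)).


Substitute g(n) into f:
f(g(n)) = -2*(-3n^2 - n - 3)
Expand and combine: 6n^2 + 2n + 6


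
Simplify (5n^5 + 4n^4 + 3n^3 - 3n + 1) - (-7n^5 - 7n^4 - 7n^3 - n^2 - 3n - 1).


Distribute the minus sign:
  (5n^5 + 4n^4 + 3n^3 - 3n + 1)
- (-7n^5 - 7n^4 - 7n^3 - n^2 - 3n - 1)
Negate second polynomial: 7n^5 + 7n^4 + 7n^3 + n^2 + 3n + 1
Add: 12n^5 + 11n^4 + 10n^3 + n^2 + 2


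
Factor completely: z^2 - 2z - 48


Roots satisfy r1 + r2 = -b/a = 2 and r1*r2 = c/a = -48.
So r1 = -6, r2 = 8.
z^2 - 2z - 48 = (z - r1)(z - r2) = (z + 6)(z - 8)


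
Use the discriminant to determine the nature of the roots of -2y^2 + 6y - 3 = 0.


D = b^2 - 4ac = (6)^2 - 4(-2)(-3) = 36 - 24 = 12
Since D > 0: two distinct irrational roots


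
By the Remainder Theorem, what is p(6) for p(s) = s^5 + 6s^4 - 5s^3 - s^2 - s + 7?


By the Remainder Theorem, the remainder equals p(6):
  1*(6)^5 = 7776
  6*(6)^4 = 7776
  -5*(6)^3 = -1080
  -1*(6)^2 = -36
  -1*(6)^1 = -6
  constant: 7
Sum: 7776 + 7776 - 1080 - 36 - 6 + 7 = 14437


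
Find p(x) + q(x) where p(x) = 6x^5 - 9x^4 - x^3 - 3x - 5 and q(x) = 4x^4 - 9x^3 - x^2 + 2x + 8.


Align terms by degree and add:
  6x^5 - 9x^4 - x^3 - 3x - 5
+ 4x^4 - 9x^3 - x^2 + 2x + 8
= 6x^5 - 5x^4 - 10x^3 - x^2 - x + 3


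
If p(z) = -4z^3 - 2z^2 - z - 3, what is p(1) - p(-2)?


p(1) = -10
p(-2) = 23
p(1) - p(-2) = -10 - 23 = -33


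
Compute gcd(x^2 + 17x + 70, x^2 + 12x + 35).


Factor each:
  x^2 + 17x + 70 = (x + 7)(x + 10)
  x^2 + 12x + 35 = (x + 7)(x + 5)
Common monic factor: x + 7


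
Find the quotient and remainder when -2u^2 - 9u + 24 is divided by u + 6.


(-2u^2 - 9u + 24) / (u + 6)
Step 1: -2u * (u + 6) = -2u^2 - 12u; subtract.
Step 2: 3 * (u + 6) = 3u + 18; subtract.
Quotient: -2u + 3, Remainder: 6


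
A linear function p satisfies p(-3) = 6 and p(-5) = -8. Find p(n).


p(n) = mn + b. Using p(-3)=6, p(-5)=-8:
m = (6 + 8)/(-3 + 5) = 14/2 = 7
b = 6 - m*(-3) = 6 + 21 = 27
p(n) = 7n + 27


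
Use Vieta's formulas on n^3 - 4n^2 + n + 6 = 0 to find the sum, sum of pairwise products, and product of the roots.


Monic cubic n^3+bn^2+cn+d=0: sum=-b, pairwise sum=c, product=-d.
b=-4, c=1, d=6
r1+r2+r3 = 4
r1r2+r1r3+r2r3 = 1
r1r2r3 = -6


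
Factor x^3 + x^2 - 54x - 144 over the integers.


Try integer roots (divisors of -144). x=-3: p(-3)=0.
Divide out (x + 3): quotient is x^2 - 2x - 48.
Factor the quadratic: (x + 6)(x - 8)
Result: (x + 3)(x + 6)(x - 8)


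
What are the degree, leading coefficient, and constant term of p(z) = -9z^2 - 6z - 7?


Highest power of z is 2, with coefficient -9. Constant term is -7.
Degree = 2, leading coefficient = -9, constant term = -7


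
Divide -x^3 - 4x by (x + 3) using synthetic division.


Synthetic division with c = -3. Coefficients: -1, 0, -4, 0
Bring down -1.
  -1 * -3 = 3; 3 + 0 = 3
  3 * -3 = -9; -9 - 4 = -13
  -13 * -3 = 39; 39 + 0 = 39
Quotient: -x^2 + 3x - 13, Remainder: 39


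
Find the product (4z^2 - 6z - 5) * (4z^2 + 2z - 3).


Distribute each term of the first polynomial:
  (4z^2)(4z^2 + 2z - 3) = 16z^4 + 8z^3 - 12z^2
  (-6z)(4z^2 + 2z - 3) = -24z^3 - 12z^2 + 18z
  (-5)(4z^2 + 2z - 3) = -20z^2 - 10z + 15
Sum: 16z^4 - 16z^3 - 44z^2 + 8z + 15


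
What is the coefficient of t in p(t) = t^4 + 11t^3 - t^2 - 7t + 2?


Read off the coefficient of t: -7


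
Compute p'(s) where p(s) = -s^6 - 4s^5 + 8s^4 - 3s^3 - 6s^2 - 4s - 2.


Apply the power rule term by term:
  d/ds(-s^6) = -6s^5
  d/ds(-4s^5) = -20s^4
  d/ds(8s^4) = 32s^3
  d/ds(-3s^3) = -9s^2
  d/ds(-6s^2) = -12s
  d/ds(-4s) = -4
  d/ds(-2) = 0
p'(s) = -6s^5 - 20s^4 + 32s^3 - 9s^2 - 12s - 4


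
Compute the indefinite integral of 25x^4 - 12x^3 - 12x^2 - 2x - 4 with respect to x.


Reverse power rule on each term:
  ∫ 25x^4 dx = 5x^5
  ∫ -12x^3 dx = -3x^4
  ∫ -12x^2 dx = -4x^3
  ∫ -2x dx = -x^2
  ∫ -4 dx = -4x
F(x) = 5x^5 - 3x^4 - 4x^3 - x^2 - 4x + C


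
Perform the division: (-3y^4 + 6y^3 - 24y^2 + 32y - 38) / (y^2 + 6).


(-3y^4 + 6y^3 - 24y^2 + 32y - 38) / (y^2 + 6)
Step 1: -3y^2 * (y^2 + 6) = -3y^4 - 18y^2; subtract.
Step 2: 6y * (y^2 + 6) = 6y^3 + 36y; subtract.
Step 3: -6 * (y^2 + 6) = -6y^2 - 36; subtract.
Quotient: -3y^2 + 6y - 6, Remainder: -4y - 2


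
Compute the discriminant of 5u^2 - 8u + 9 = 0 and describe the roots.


D = b^2 - 4ac = (-8)^2 - 4(5)(9) = 64 - 180 = -116
Since D < 0: two complex conjugate roots (no real roots)


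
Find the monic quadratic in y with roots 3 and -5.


p(y) = (y - 3)(y + 5)
Expand: y^2 + 2y - 15


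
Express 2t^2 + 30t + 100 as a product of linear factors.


Roots satisfy r1 + r2 = -b/a = -15 and r1*r2 = c/a = 50.
So r1 = -5, r2 = -10.
2t^2 + 30t + 100 = 2(t - r1)(t - r2) = 2(t + 5)(t + 10)


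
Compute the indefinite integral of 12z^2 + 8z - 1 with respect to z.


Reverse power rule on each term:
  ∫ 12z^2 dz = 4z^3
  ∫ 8z dz = 4z^2
  ∫ -1 dz = -z
F(z) = 4z^3 + 4z^2 - z + C


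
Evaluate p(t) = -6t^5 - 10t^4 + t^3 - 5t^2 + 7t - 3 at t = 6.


Using direct substitution:
  -6 * (6)^5 = -46656
  -10 * (6)^4 = -12960
  1 * (6)^3 = 216
  -5 * (6)^2 = -180
  7 * (6)^1 = 42
  constant: -3
Sum = -46656 - 12960 + 216 - 180 + 42 - 3 = -59541


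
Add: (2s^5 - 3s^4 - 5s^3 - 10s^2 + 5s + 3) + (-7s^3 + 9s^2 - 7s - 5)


Align terms by degree and add:
  2s^5 - 3s^4 - 5s^3 - 10s^2 + 5s + 3
  -7s^3 + 9s^2 - 7s - 5
= 2s^5 - 3s^4 - 12s^3 - s^2 - 2s - 2


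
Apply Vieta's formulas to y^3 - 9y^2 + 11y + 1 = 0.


Monic cubic y^3+by^2+cy+d=0: sum=-b, pairwise sum=c, product=-d.
b=-9, c=11, d=1
r1+r2+r3 = 9
r1r2+r1r3+r2r3 = 11
r1r2r3 = -1


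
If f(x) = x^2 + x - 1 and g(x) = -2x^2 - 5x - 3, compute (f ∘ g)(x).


Substitute g(x) into f:
f(g(x)) = 1*(-2x^2 - 5x - 3)^2 + 1*(-2x^2 - 5x - 3) + (-1)
(-2x^2 - 5x - 3)^2 = 4x^4 + 20x^3 + 37x^2 + 30x + 9
Expand and combine: 4x^4 + 20x^3 + 35x^2 + 25x + 5


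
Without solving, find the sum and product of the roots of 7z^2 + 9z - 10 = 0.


For az^2+bz+c=0: sum = -b/a, product = c/a.
a=7, b=9, c=-10
Sum = -(9)/7 = -9/7
Product = (-10)/7 = -10/7


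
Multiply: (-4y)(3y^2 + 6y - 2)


Distribute each term of the first polynomial:
  (-4y)(3y^2 + 6y - 2) = -12y^3 - 24y^2 + 8y
Sum: -12y^3 - 24y^2 + 8y


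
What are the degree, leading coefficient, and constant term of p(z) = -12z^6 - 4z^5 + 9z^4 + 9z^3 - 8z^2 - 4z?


Highest power of z is 6, with coefficient -12. Constant term is 0.
Degree = 6, leading coefficient = -12, constant term = 0


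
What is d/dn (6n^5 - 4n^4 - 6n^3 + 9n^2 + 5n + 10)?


Apply the power rule term by term:
  d/dn(6n^5) = 30n^4
  d/dn(-4n^4) = -16n^3
  d/dn(-6n^3) = -18n^2
  d/dn(9n^2) = 18n
  d/dn(5n) = 5
  d/dn(10) = 0
p'(n) = 30n^4 - 16n^3 - 18n^2 + 18n + 5


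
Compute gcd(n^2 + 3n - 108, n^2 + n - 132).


Factor each:
  n^2 + 3n - 108 = (n + 12)(n - 9)
  n^2 + n - 132 = (n + 12)(n - 11)
Common monic factor: n + 12


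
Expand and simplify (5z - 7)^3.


Expand (5z - 7)^3 by repeated multiplication:
  (5z - 7)^2 = 25z^2 - 70z + 49
= 125z^3 - 525z^2 + 735z - 343


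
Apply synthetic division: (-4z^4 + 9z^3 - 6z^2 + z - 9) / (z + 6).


Synthetic division with c = -6. Coefficients: -4, 9, -6, 1, -9
Bring down -4.
  -4 * -6 = 24; 24 + 9 = 33
  33 * -6 = -198; -198 - 6 = -204
  -204 * -6 = 1224; 1224 + 1 = 1225
  1225 * -6 = -7350; -7350 - 9 = -7359
Quotient: -4z^3 + 33z^2 - 204z + 1225, Remainder: -7359


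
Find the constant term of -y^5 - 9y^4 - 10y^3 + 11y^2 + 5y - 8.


Read off the constant term: -8


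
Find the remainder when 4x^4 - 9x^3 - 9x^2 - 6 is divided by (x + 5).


By the Remainder Theorem, the remainder equals p(-5):
  4*(-5)^4 = 2500
  -9*(-5)^3 = 1125
  -9*(-5)^2 = -225
  0*(-5)^1 = 0
  constant: -6
Sum: 2500 + 1125 - 225 + 0 - 6 = 3394


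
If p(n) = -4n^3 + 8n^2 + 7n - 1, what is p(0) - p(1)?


p(0) = -1
p(1) = 10
p(0) - p(1) = -1 - 10 = -11


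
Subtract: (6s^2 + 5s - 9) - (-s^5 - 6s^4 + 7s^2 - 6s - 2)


Distribute the minus sign:
  (6s^2 + 5s - 9)
- (-s^5 - 6s^4 + 7s^2 - 6s - 2)
Negate second polynomial: s^5 + 6s^4 - 7s^2 + 6s + 2
Add: s^5 + 6s^4 - s^2 + 11s - 7


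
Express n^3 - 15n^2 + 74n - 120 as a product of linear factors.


Try integer roots (divisors of -120). n=4: p(4)=0.
Divide out (n - 4): quotient is n^2 - 11n + 30.
Factor the quadratic: (n - 6)(n - 5)
Result: (n - 4)(n - 6)(n - 5)


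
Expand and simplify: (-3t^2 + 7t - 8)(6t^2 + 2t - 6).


Distribute each term of the first polynomial:
  (-3t^2)(6t^2 + 2t - 6) = -18t^4 - 6t^3 + 18t^2
  (7t)(6t^2 + 2t - 6) = 42t^3 + 14t^2 - 42t
  (-8)(6t^2 + 2t - 6) = -48t^2 - 16t + 48
Sum: -18t^4 + 36t^3 - 16t^2 - 58t + 48


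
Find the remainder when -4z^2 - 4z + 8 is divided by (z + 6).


By the Remainder Theorem, the remainder equals p(-6):
  -4*(-6)^2 = -144
  -4*(-6)^1 = 24
  constant: 8
Sum: -144 + 24 + 8 = -112


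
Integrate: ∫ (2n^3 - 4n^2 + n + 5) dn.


Reverse power rule on each term:
  ∫ 2n^3 dn = (1/2)n^4
  ∫ -4n^2 dn = -(4/3)n^3
  ∫ n dn = (1/2)n^2
  ∫ 5 dn = 5n
F(n) = (1/2)n^4 - (4/3)n^3 + (1/2)n^2 + 5n + C


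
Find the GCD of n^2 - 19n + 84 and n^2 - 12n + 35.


Factor each:
  n^2 - 19n + 84 = (n - 7)(n - 12)
  n^2 - 12n + 35 = (n - 7)(n - 5)
Common monic factor: n - 7


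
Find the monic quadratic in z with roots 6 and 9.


p(z) = (z - 6)(z - 9)
Expand: z^2 - 15z + 54


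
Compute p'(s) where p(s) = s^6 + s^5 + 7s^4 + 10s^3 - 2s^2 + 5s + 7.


Apply the power rule term by term:
  d/ds(s^6) = 6s^5
  d/ds(s^5) = 5s^4
  d/ds(7s^4) = 28s^3
  d/ds(10s^3) = 30s^2
  d/ds(-2s^2) = -4s
  d/ds(5s) = 5
  d/ds(7) = 0
p'(s) = 6s^5 + 5s^4 + 28s^3 + 30s^2 - 4s + 5


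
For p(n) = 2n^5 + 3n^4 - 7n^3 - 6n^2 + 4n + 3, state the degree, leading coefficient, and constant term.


Highest power of n is 5, with coefficient 2. Constant term is 3.
Degree = 5, leading coefficient = 2, constant term = 3


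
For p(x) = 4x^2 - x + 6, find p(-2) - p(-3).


p(-2) = 24
p(-3) = 45
p(-2) - p(-3) = 24 - 45 = -21


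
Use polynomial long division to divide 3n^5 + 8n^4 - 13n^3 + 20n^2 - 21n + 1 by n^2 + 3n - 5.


(3n^5 + 8n^4 - 13n^3 + 20n^2 - 21n + 1) / (n^2 + 3n - 5)
Step 1: 3n^3 * (n^2 + 3n - 5) = 3n^5 + 9n^4 - 15n^3; subtract.
Step 2: -n^2 * (n^2 + 3n - 5) = -n^4 - 3n^3 + 5n^2; subtract.
Step 3: 5n * (n^2 + 3n - 5) = 5n^3 + 15n^2 - 25n; subtract.
Step 4: 0 * (n^2 + 3n - 5) = 0; subtract.
Quotient: 3n^3 - n^2 + 5n, Remainder: 4n + 1


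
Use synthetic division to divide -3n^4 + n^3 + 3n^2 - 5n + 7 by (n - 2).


Synthetic division with c = 2. Coefficients: -3, 1, 3, -5, 7
Bring down -3.
  -3 * 2 = -6; -6 + 1 = -5
  -5 * 2 = -10; -10 + 3 = -7
  -7 * 2 = -14; -14 - 5 = -19
  -19 * 2 = -38; -38 + 7 = -31
Quotient: -3n^3 - 5n^2 - 7n - 19, Remainder: -31


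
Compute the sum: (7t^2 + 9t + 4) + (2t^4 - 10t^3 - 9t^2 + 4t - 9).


Align terms by degree and add:
  7t^2 + 9t + 4
+ 2t^4 - 10t^3 - 9t^2 + 4t - 9
= 2t^4 - 10t^3 - 2t^2 + 13t - 5


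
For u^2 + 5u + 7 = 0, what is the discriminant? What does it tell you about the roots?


D = b^2 - 4ac = (5)^2 - 4(1)(7) = 25 - 28 = -3
Since D < 0: two complex conjugate roots (no real roots)


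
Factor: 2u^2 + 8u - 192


Roots satisfy r1 + r2 = -b/a = -4 and r1*r2 = c/a = -96.
So r1 = -12, r2 = 8.
2u^2 + 8u - 192 = 2(u - r1)(u - r2) = 2(u + 12)(u - 8)


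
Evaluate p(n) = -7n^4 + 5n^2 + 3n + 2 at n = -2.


Using direct substitution:
  -7 * (-2)^4 = -112
  0 * (-2)^3 = 0
  5 * (-2)^2 = 20
  3 * (-2)^1 = -6
  constant: 2
Sum = -112 + 0 + 20 - 6 + 2 = -96


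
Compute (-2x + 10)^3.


Expand (-2x + 10)^3 by repeated multiplication:
  (-2x + 10)^2 = 4x^2 - 40x + 100
= -8x^3 + 120x^2 - 600x + 1000


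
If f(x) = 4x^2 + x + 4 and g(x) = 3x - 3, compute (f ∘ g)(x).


Substitute g(x) into f:
f(g(x)) = 4*(3x - 3)^2 + 1*(3x - 3) + 4
(3x - 3)^2 = 9x^2 - 18x + 9
Expand and combine: 36x^2 - 69x + 37


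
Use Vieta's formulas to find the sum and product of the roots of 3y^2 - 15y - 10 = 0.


For ay^2+by+c=0: sum = -b/a, product = c/a.
a=3, b=-15, c=-10
Sum = -(-15)/3 = 5
Product = (-10)/3 = -10/3


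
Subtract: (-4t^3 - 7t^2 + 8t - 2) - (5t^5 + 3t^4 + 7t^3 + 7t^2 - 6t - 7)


Distribute the minus sign:
  (-4t^3 - 7t^2 + 8t - 2)
- (5t^5 + 3t^4 + 7t^3 + 7t^2 - 6t - 7)
Negate second polynomial: -5t^5 - 3t^4 - 7t^3 - 7t^2 + 6t + 7
Add: -5t^5 - 3t^4 - 11t^3 - 14t^2 + 14t + 5


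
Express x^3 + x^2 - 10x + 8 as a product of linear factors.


Try integer roots (divisors of 8). x=-4: p(-4)=0.
Divide out (x + 4): quotient is x^2 - 3x + 2.
Factor the quadratic: (x - 1)(x - 2)
Result: (x + 4)(x - 1)(x - 2)


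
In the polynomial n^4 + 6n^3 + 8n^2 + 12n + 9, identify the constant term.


Read off the constant term: 9


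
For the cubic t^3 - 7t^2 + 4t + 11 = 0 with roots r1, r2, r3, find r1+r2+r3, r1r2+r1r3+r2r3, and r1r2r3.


Monic cubic t^3+bt^2+ct+d=0: sum=-b, pairwise sum=c, product=-d.
b=-7, c=4, d=11
r1+r2+r3 = 7
r1r2+r1r3+r2r3 = 4
r1r2r3 = -11


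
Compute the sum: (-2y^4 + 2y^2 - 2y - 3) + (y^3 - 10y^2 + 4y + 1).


Align terms by degree and add:
  -2y^4 + 2y^2 - 2y - 3
+ y^3 - 10y^2 + 4y + 1
= -2y^4 + y^3 - 8y^2 + 2y - 2


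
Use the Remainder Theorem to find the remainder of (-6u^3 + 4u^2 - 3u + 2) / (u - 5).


By the Remainder Theorem, the remainder equals p(5):
  -6*(5)^3 = -750
  4*(5)^2 = 100
  -3*(5)^1 = -15
  constant: 2
Sum: -750 + 100 - 15 + 2 = -663


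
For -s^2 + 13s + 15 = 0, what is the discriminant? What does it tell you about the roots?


D = b^2 - 4ac = (13)^2 - 4(-1)(15) = 169 + 60 = 229
Since D > 0: two distinct irrational roots


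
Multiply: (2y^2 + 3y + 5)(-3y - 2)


Distribute each term of the first polynomial:
  (2y^2)(-3y - 2) = -6y^3 - 4y^2
  (3y)(-3y - 2) = -9y^2 - 6y
  (5)(-3y - 2) = -15y - 10
Sum: -6y^3 - 13y^2 - 21y - 10


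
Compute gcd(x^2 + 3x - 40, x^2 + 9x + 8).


Factor each:
  x^2 + 3x - 40 = (x + 8)(x - 5)
  x^2 + 9x + 8 = (x + 8)(x + 1)
Common monic factor: x + 8


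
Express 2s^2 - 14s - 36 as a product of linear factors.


Roots satisfy r1 + r2 = -b/a = 7 and r1*r2 = c/a = -18.
So r1 = 9, r2 = -2.
2s^2 - 14s - 36 = 2(s - r1)(s - r2) = 2(s - 9)(s + 2)


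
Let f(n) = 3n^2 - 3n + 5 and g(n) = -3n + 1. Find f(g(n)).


Substitute g(n) into f:
f(g(n)) = 3*(-3n + 1)^2 + (-3)*(-3n + 1) + 5
(-3n + 1)^2 = 9n^2 - 6n + 1
Expand and combine: 27n^2 - 9n + 5


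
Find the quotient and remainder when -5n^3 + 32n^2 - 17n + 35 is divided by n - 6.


(-5n^3 + 32n^2 - 17n + 35) / (n - 6)
Step 1: -5n^2 * (n - 6) = -5n^3 + 30n^2; subtract.
Step 2: 2n * (n - 6) = 2n^2 - 12n; subtract.
Step 3: -5 * (n - 6) = -5n + 30; subtract.
Quotient: -5n^2 + 2n - 5, Remainder: 5


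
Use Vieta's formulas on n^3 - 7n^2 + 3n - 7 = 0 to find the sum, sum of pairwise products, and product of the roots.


Monic cubic n^3+bn^2+cn+d=0: sum=-b, pairwise sum=c, product=-d.
b=-7, c=3, d=-7
r1+r2+r3 = 7
r1r2+r1r3+r2r3 = 3
r1r2r3 = 7


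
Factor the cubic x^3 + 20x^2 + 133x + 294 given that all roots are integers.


Try integer roots (divisors of 294). x=-6: p(-6)=0.
Divide out (x + 6): quotient is x^2 + 14x + 49.
Factor the quadratic: (x + 7)(x + 7)
Result: (x + 6)(x + 7)(x + 7)


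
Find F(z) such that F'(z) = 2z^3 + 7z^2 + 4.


Reverse power rule on each term:
  ∫ 2z^3 dz = (1/2)z^4
  ∫ 7z^2 dz = (7/3)z^3
  ∫ 4 dz = 4z
F(z) = (1/2)z^4 + (7/3)z^3 + 4z + C


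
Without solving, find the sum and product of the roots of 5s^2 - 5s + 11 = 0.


For as^2+bs+c=0: sum = -b/a, product = c/a.
a=5, b=-5, c=11
Sum = -(-5)/5 = 1
Product = (11)/5 = 11/5


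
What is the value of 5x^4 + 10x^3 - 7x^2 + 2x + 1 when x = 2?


Using direct substitution:
  5 * (2)^4 = 80
  10 * (2)^3 = 80
  -7 * (2)^2 = -28
  2 * (2)^1 = 4
  constant: 1
Sum = 80 + 80 - 28 + 4 + 1 = 137


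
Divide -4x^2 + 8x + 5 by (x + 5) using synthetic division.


Synthetic division with c = -5. Coefficients: -4, 8, 5
Bring down -4.
  -4 * -5 = 20; 20 + 8 = 28
  28 * -5 = -140; -140 + 5 = -135
Quotient: -4x + 28, Remainder: -135


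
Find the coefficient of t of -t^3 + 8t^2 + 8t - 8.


Read off the coefficient of t: 8


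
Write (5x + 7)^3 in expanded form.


Expand (5x + 7)^3 by repeated multiplication:
  (5x + 7)^2 = 25x^2 + 70x + 49
= 125x^3 + 525x^2 + 735x + 343


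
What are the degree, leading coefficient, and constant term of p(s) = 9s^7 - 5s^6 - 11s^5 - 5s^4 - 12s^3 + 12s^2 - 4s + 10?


Highest power of s is 7, with coefficient 9. Constant term is 10.
Degree = 7, leading coefficient = 9, constant term = 10


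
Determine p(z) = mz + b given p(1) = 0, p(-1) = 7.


p(z) = mz + b. Using p(1)=0, p(-1)=7:
m = (0 - 7)/(1 + 1) = -7/2 = -7/2
b = 0 - m*(1) = 0 + 7/2 = 7/2
p(z) = -(7/2)z + (7/2)


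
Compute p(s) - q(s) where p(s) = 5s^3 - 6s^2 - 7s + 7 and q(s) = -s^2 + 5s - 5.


Distribute the minus sign:
  (5s^3 - 6s^2 - 7s + 7)
- (-s^2 + 5s - 5)
Negate second polynomial: s^2 - 5s + 5
Add: 5s^3 - 5s^2 - 12s + 12


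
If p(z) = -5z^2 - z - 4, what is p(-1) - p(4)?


p(-1) = -8
p(4) = -88
p(-1) - p(4) = -8 + 88 = 80


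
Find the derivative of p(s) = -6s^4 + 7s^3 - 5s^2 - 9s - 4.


Apply the power rule term by term:
  d/ds(-6s^4) = -24s^3
  d/ds(7s^3) = 21s^2
  d/ds(-5s^2) = -10s
  d/ds(-9s) = -9
  d/ds(-4) = 0
p'(s) = -24s^3 + 21s^2 - 10s - 9


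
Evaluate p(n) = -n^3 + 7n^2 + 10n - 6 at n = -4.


Using direct substitution:
  -1 * (-4)^3 = 64
  7 * (-4)^2 = 112
  10 * (-4)^1 = -40
  constant: -6
Sum = 64 + 112 - 40 - 6 = 130


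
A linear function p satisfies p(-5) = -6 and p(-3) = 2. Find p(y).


p(y) = my + b. Using p(-5)=-6, p(-3)=2:
m = (-6 - 2)/(-5 + 3) = -8/-2 = 4
b = -6 - m*(-5) = -6 + 20 = 14
p(y) = 4y + 14


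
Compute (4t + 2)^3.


Expand (4t + 2)^3 by repeated multiplication:
  (4t + 2)^2 = 16t^2 + 16t + 4
= 64t^3 + 96t^2 + 48t + 8


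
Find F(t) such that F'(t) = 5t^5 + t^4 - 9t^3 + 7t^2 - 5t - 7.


Reverse power rule on each term:
  ∫ 5t^5 dt = (5/6)t^6
  ∫ t^4 dt = (1/5)t^5
  ∫ -9t^3 dt = -(9/4)t^4
  ∫ 7t^2 dt = (7/3)t^3
  ∫ -5t dt = -(5/2)t^2
  ∫ -7 dt = -7t
F(t) = (5/6)t^6 + (1/5)t^5 - (9/4)t^4 + (7/3)t^3 - (5/2)t^2 - 7t + C


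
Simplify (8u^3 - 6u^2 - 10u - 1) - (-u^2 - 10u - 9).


Distribute the minus sign:
  (8u^3 - 6u^2 - 10u - 1)
- (-u^2 - 10u - 9)
Negate second polynomial: u^2 + 10u + 9
Add: 8u^3 - 5u^2 + 8


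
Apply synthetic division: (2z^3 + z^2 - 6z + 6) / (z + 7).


Synthetic division with c = -7. Coefficients: 2, 1, -6, 6
Bring down 2.
  2 * -7 = -14; -14 + 1 = -13
  -13 * -7 = 91; 91 - 6 = 85
  85 * -7 = -595; -595 + 6 = -589
Quotient: 2z^2 - 13z + 85, Remainder: -589


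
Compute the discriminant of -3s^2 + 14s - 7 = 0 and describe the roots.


D = b^2 - 4ac = (14)^2 - 4(-3)(-7) = 196 - 84 = 112
Since D > 0: two distinct irrational roots


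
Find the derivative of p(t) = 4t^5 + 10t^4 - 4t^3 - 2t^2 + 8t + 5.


Apply the power rule term by term:
  d/dt(4t^5) = 20t^4
  d/dt(10t^4) = 40t^3
  d/dt(-4t^3) = -12t^2
  d/dt(-2t^2) = -4t
  d/dt(8t) = 8
  d/dt(5) = 0
p'(t) = 20t^4 + 40t^3 - 12t^2 - 4t + 8


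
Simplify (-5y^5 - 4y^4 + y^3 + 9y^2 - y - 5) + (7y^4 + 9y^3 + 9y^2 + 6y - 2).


Align terms by degree and add:
  -5y^5 - 4y^4 + y^3 + 9y^2 - y - 5
+ 7y^4 + 9y^3 + 9y^2 + 6y - 2
= -5y^5 + 3y^4 + 10y^3 + 18y^2 + 5y - 7


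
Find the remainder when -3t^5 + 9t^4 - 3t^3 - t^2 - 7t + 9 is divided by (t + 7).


By the Remainder Theorem, the remainder equals p(-7):
  -3*(-7)^5 = 50421
  9*(-7)^4 = 21609
  -3*(-7)^3 = 1029
  -1*(-7)^2 = -49
  -7*(-7)^1 = 49
  constant: 9
Sum: 50421 + 21609 + 1029 - 49 + 49 + 9 = 73068


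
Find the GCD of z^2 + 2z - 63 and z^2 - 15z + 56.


Factor each:
  z^2 + 2z - 63 = (z - 7)(z + 9)
  z^2 - 15z + 56 = (z - 7)(z - 8)
Common monic factor: z - 7


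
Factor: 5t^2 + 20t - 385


Roots satisfy r1 + r2 = -b/a = -4 and r1*r2 = c/a = -77.
So r1 = 7, r2 = -11.
5t^2 + 20t - 385 = 5(t - r1)(t - r2) = 5(t - 7)(t + 11)


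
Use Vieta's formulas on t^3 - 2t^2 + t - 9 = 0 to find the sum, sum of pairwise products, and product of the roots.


Monic cubic t^3+bt^2+ct+d=0: sum=-b, pairwise sum=c, product=-d.
b=-2, c=1, d=-9
r1+r2+r3 = 2
r1r2+r1r3+r2r3 = 1
r1r2r3 = 9


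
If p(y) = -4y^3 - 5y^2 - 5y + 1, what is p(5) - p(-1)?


p(5) = -649
p(-1) = 5
p(5) - p(-1) = -649 - 5 = -654


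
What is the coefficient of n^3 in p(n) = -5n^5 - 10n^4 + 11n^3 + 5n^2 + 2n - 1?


Read off the coefficient of n^3: 11


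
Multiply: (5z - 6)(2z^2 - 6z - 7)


Distribute each term of the first polynomial:
  (5z)(2z^2 - 6z - 7) = 10z^3 - 30z^2 - 35z
  (-6)(2z^2 - 6z - 7) = -12z^2 + 36z + 42
Sum: 10z^3 - 42z^2 + z + 42


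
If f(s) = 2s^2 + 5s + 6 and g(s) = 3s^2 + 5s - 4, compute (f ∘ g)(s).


Substitute g(s) into f:
f(g(s)) = 2*(3s^2 + 5s - 4)^2 + 5*(3s^2 + 5s - 4) + 6
(3s^2 + 5s - 4)^2 = 9s^4 + 30s^3 + s^2 - 40s + 16
Expand and combine: 18s^4 + 60s^3 + 17s^2 - 55s + 18


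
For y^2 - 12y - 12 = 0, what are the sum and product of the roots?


For ay^2+by+c=0: sum = -b/a, product = c/a.
a=1, b=-12, c=-12
Sum = -(-12)/1 = 12
Product = (-12)/1 = -12


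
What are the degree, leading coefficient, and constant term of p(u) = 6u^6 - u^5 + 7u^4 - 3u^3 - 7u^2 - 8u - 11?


Highest power of u is 6, with coefficient 6. Constant term is -11.
Degree = 6, leading coefficient = 6, constant term = -11


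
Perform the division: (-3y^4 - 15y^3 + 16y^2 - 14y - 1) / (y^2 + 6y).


(-3y^4 - 15y^3 + 16y^2 - 14y - 1) / (y^2 + 6y)
Step 1: -3y^2 * (y^2 + 6y) = -3y^4 - 18y^3; subtract.
Step 2: 3y * (y^2 + 6y) = 3y^3 + 18y^2; subtract.
Step 3: -2 * (y^2 + 6y) = -2y^2 - 12y; subtract.
Quotient: -3y^2 + 3y - 2, Remainder: -2y - 1


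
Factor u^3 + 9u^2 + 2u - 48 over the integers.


Try integer roots (divisors of -48). u=-3: p(-3)=0.
Divide out (u + 3): quotient is u^2 + 6u - 16.
Factor the quadratic: (u - 2)(u + 8)
Result: (u + 3)(u - 2)(u + 8)


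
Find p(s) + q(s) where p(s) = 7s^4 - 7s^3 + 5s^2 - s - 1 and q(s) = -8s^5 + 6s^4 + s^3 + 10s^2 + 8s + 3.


Align terms by degree and add:
  7s^4 - 7s^3 + 5s^2 - s - 1
  -8s^5 + 6s^4 + s^3 + 10s^2 + 8s + 3
= -8s^5 + 13s^4 - 6s^3 + 15s^2 + 7s + 2


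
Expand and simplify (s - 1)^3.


Expand (s - 1)^3 by repeated multiplication:
  (s - 1)^2 = s^2 - 2s + 1
= s^3 - 3s^2 + 3s - 1


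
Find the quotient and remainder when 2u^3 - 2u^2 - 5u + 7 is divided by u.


(2u^3 - 2u^2 - 5u + 7) / (u)
Step 1: 2u^2 * (u) = 2u^3; subtract.
Step 2: -2u * (u) = -2u^2; subtract.
Step 3: -5 * (u) = -5u; subtract.
Quotient: 2u^2 - 2u - 5, Remainder: 7


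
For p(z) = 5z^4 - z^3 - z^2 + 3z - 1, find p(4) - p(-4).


p(4) = 1211
p(-4) = 1315
p(4) - p(-4) = 1211 - 1315 = -104


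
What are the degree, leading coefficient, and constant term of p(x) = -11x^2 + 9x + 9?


Highest power of x is 2, with coefficient -11. Constant term is 9.
Degree = 2, leading coefficient = -11, constant term = 9


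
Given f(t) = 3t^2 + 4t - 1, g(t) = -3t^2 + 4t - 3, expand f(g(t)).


Substitute g(t) into f:
f(g(t)) = 3*(-3t^2 + 4t - 3)^2 + 4*(-3t^2 + 4t - 3) + (-1)
(-3t^2 + 4t - 3)^2 = 9t^4 - 24t^3 + 34t^2 - 24t + 9
Expand and combine: 27t^4 - 72t^3 + 90t^2 - 56t + 14
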